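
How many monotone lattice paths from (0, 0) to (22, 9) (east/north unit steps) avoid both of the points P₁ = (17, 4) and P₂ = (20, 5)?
Number of paths = 18214005

Inclusion–exclusion. Total paths: C(31, 22) = 20160075. Through P₁: C(21, 17)·C(10, 5) = 1508220. Through P₂: C(25, 20)·C(6, 2) = 796950. Since P₁ is strictly southwest of P₂, a monotone path through both must visit P₁ then P₂; paths through both = C(21, 17)·C(4, 3)·C(6, 2) = 359100. Avoid both = 20160075 − 1508220 − 796950 + 359100 = 18214005.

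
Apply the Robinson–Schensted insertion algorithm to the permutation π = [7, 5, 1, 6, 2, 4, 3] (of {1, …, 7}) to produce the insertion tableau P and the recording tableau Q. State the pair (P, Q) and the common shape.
P = [1, 2, 3] / [4, 6] / [5] / [7];  Q = [1, 4, 6] / [2, 5] / [3] / [7];  common shape = (3, 2, 1, 1)

Row-insert the values π_1, π_2, … into P one at a time, bumping the leftmost entry strictly greater than the inserted value down to the next row. The recording tableau Q records, in position (i, j), the step at which that cell was added to P.
  Insert 7 (step 1): P = [7];  Q = [1]
  Insert 5 (step 2): P = [5] / [7];  Q = [1] / [2]
  Insert 1 (step 3): P = [1] / [5] / [7];  Q = [1] / [2] / [3]
  Insert 6 (step 4): P = [1, 6] / [5] / [7];  Q = [1, 4] / [2] / [3]
  Insert 2 (step 5): P = [1, 2] / [5, 6] / [7];  Q = [1, 4] / [2, 5] / [3]
  Insert 4 (step 6): P = [1, 2, 4] / [5, 6] / [7];  Q = [1, 4, 6] / [2, 5] / [3]
  Insert 3 (step 7): P = [1, 2, 3] / [4, 6] / [5] / [7];  Q = [1, 4, 6] / [2, 5] / [3] / [7]
Final shape: (3, 2, 1, 1).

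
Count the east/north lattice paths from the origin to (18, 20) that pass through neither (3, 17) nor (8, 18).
Number of paths = 33474411660

Inclusion–exclusion. Total paths: C(38, 18) = 33578000610. Through P₁: C(20, 3)·C(18, 15) = 930240. Through P₂: C(26, 8)·C(12, 10) = 103110150. Since P₁ is strictly southwest of P₂, a monotone path through both must visit P₁ then P₂; paths through both = C(20, 3)·C(6, 5)·C(12, 10) = 451440. Avoid both = 33578000610 − 930240 − 103110150 + 451440 = 33474411660.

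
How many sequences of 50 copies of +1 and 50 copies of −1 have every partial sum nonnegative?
C_50 = 1978261657756160653623774456

These ballot sequences are counted by the Catalan number C_n = (1/(n + 1)) · C(2n, n). For n = 50: C_50 = (1/51) · C(100, 50) = 100891344545564193334812497256/51 = 1978261657756160653623774456.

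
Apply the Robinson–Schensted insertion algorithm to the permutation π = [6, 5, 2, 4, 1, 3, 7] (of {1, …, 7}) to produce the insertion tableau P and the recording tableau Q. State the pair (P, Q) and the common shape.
P = [1, 3, 7] / [2, 4] / [5] / [6];  Q = [1, 4, 7] / [2, 6] / [3] / [5];  common shape = (3, 2, 1, 1)

Row-insert the values π_1, π_2, … into P one at a time, bumping the leftmost entry strictly greater than the inserted value down to the next row. The recording tableau Q records, in position (i, j), the step at which that cell was added to P.
  Insert 6 (step 1): P = [6];  Q = [1]
  Insert 5 (step 2): P = [5] / [6];  Q = [1] / [2]
  Insert 2 (step 3): P = [2] / [5] / [6];  Q = [1] / [2] / [3]
  Insert 4 (step 4): P = [2, 4] / [5] / [6];  Q = [1, 4] / [2] / [3]
  Insert 1 (step 5): P = [1, 4] / [2] / [5] / [6];  Q = [1, 4] / [2] / [3] / [5]
  Insert 3 (step 6): P = [1, 3] / [2, 4] / [5] / [6];  Q = [1, 4] / [2, 6] / [3] / [5]
  Insert 7 (step 7): P = [1, 3, 7] / [2, 4] / [5] / [6];  Q = [1, 4, 7] / [2, 6] / [3] / [5]
Final shape: (3, 2, 1, 1).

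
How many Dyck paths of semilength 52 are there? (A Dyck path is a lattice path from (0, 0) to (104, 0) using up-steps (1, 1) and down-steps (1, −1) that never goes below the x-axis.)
C_52 = 29869166945772625950142417512

These Dyck paths are counted by the Catalan number C_n = (1/(n + 1)) · C(2n, n). For n = 52: C_52 = (1/53) · C(104, 52) = 1583065848125949175357548128136/53 = 29869166945772625950142417512.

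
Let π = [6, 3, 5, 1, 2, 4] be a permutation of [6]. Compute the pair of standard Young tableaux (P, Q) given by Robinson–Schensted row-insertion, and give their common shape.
P = [1, 2, 4] / [3, 5] / [6];  Q = [1, 3, 6] / [2, 5] / [4];  common shape = (3, 2, 1)

Row-insert the values π_1, π_2, … into P one at a time, bumping the leftmost entry strictly greater than the inserted value down to the next row. The recording tableau Q records, in position (i, j), the step at which that cell was added to P.
  Insert 6 (step 1): P = [6];  Q = [1]
  Insert 3 (step 2): P = [3] / [6];  Q = [1] / [2]
  Insert 5 (step 3): P = [3, 5] / [6];  Q = [1, 3] / [2]
  Insert 1 (step 4): P = [1, 5] / [3] / [6];  Q = [1, 3] / [2] / [4]
  Insert 2 (step 5): P = [1, 2] / [3, 5] / [6];  Q = [1, 3] / [2, 5] / [4]
  Insert 4 (step 6): P = [1, 2, 4] / [3, 5] / [6];  Q = [1, 3, 6] / [2, 5] / [4]
Final shape: (3, 2, 1).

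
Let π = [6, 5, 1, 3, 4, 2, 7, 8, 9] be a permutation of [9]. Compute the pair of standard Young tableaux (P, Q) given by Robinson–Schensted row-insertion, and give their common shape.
P = [1, 2, 4, 7, 8, 9] / [3] / [5] / [6];  Q = [1, 4, 5, 7, 8, 9] / [2] / [3] / [6];  common shape = (6, 1, 1, 1)

Row-insert the values π_1, π_2, … into P one at a time, bumping the leftmost entry strictly greater than the inserted value down to the next row. The recording tableau Q records, in position (i, j), the step at which that cell was added to P.
  Insert 6 (step 1): P = [6];  Q = [1]
  Insert 5 (step 2): P = [5] / [6];  Q = [1] / [2]
  Insert 1 (step 3): P = [1] / [5] / [6];  Q = [1] / [2] / [3]
  Insert 3 (step 4): P = [1, 3] / [5] / [6];  Q = [1, 4] / [2] / [3]
  Insert 4 (step 5): P = [1, 3, 4] / [5] / [6];  Q = [1, 4, 5] / [2] / [3]
  Insert 2 (step 6): P = [1, 2, 4] / [3] / [5] / [6];  Q = [1, 4, 5] / [2] / [3] / [6]
  Insert 7 (step 7): P = [1, 2, 4, 7] / [3] / [5] / [6];  Q = [1, 4, 5, 7] / [2] / [3] / [6]
  Insert 8 (step 8): P = [1, 2, 4, 7, 8] / [3] / [5] / [6];  Q = [1, 4, 5, 7, 8] / [2] / [3] / [6]
  Insert 9 (step 9): P = [1, 2, 4, 7, 8, 9] / [3] / [5] / [6];  Q = [1, 4, 5, 7, 8, 9] / [2] / [3] / [6]
Final shape: (6, 1, 1, 1).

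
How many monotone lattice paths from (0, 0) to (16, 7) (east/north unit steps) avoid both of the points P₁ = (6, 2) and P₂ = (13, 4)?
Number of paths = 133633

Inclusion–exclusion. Total paths: C(23, 16) = 245157. Through P₁: C(8, 6)·C(15, 10) = 84084. Through P₂: C(17, 13)·C(6, 3) = 47600. Since P₁ is strictly southwest of P₂, a monotone path through both must visit P₁ then P₂; paths through both = C(8, 6)·C(9, 7)·C(6, 3) = 20160. Avoid both = 245157 − 84084 − 47600 + 20160 = 133633.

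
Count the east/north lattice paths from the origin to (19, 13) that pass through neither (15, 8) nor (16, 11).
Number of paths = 174827646

Inclusion–exclusion. Total paths: C(32, 19) = 347373600. Through P₁: C(23, 15)·C(9, 4) = 61779564. Through P₂: C(27, 16)·C(5, 3) = 130378950. Since P₁ is strictly southwest of P₂, a monotone path through both must visit P₁ then P₂; paths through both = C(23, 15)·C(4, 1)·C(5, 3) = 19612560. Avoid both = 347373600 − 61779564 − 130378950 + 19612560 = 174827646.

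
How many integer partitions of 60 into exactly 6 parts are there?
p(60, 6 parts) = 12692

Partitions of n into exactly k parts are in bijection with partitions of n − k into at most k parts (subtract 1 from each part). So p(60, exactly 6) = p(54, parts ≤ 6). Computing via the recurrence p(m, j) = p(m, j−1) + p(m−j, j) gives 12692.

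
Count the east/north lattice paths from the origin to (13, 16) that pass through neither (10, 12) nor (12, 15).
Number of paths = 23396505

Inclusion–exclusion. Total paths: C(29, 13) = 67863915. Through P₁: C(22, 10)·C(7, 3) = 22632610. Through P₂: C(27, 12)·C(2, 1) = 34767720. Since P₁ is strictly southwest of P₂, a monotone path through both must visit P₁ then P₂; paths through both = C(22, 10)·C(5, 2)·C(2, 1) = 12932920. Avoid both = 67863915 − 22632610 − 34767720 + 12932920 = 23396505.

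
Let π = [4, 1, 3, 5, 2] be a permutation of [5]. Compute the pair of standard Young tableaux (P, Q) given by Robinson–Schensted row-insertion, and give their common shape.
P = [1, 2, 5] / [3] / [4];  Q = [1, 3, 4] / [2] / [5];  common shape = (3, 1, 1)

Row-insert the values π_1, π_2, … into P one at a time, bumping the leftmost entry strictly greater than the inserted value down to the next row. The recording tableau Q records, in position (i, j), the step at which that cell was added to P.
  Insert 4 (step 1): P = [4];  Q = [1]
  Insert 1 (step 2): P = [1] / [4];  Q = [1] / [2]
  Insert 3 (step 3): P = [1, 3] / [4];  Q = [1, 3] / [2]
  Insert 5 (step 4): P = [1, 3, 5] / [4];  Q = [1, 3, 4] / [2]
  Insert 2 (step 5): P = [1, 2, 5] / [3] / [4];  Q = [1, 3, 4] / [2] / [5]
Final shape: (3, 1, 1).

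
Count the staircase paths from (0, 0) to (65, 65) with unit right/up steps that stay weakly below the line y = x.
C_65 = 1440418573150919668872489894243865350

These NE paths below the diagonal are counted by the Catalan number C_n = (1/(n + 1)) · C(2n, n). For n = 65: C_65 = (1/66) · C(130, 65) = 95067625827960698145584333020095113100/66 = 1440418573150919668872489894243865350.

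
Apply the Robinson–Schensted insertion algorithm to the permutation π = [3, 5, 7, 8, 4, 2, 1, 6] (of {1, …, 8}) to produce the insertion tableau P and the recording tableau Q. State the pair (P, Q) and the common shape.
P = [1, 4, 6, 8] / [2, 7] / [3] / [5];  Q = [1, 2, 3, 4] / [5, 8] / [6] / [7];  common shape = (4, 2, 1, 1)

Row-insert the values π_1, π_2, … into P one at a time, bumping the leftmost entry strictly greater than the inserted value down to the next row. The recording tableau Q records, in position (i, j), the step at which that cell was added to P.
  Insert 3 (step 1): P = [3];  Q = [1]
  Insert 5 (step 2): P = [3, 5];  Q = [1, 2]
  Insert 7 (step 3): P = [3, 5, 7];  Q = [1, 2, 3]
  Insert 8 (step 4): P = [3, 5, 7, 8];  Q = [1, 2, 3, 4]
  Insert 4 (step 5): P = [3, 4, 7, 8] / [5];  Q = [1, 2, 3, 4] / [5]
  Insert 2 (step 6): P = [2, 4, 7, 8] / [3] / [5];  Q = [1, 2, 3, 4] / [5] / [6]
  Insert 1 (step 7): P = [1, 4, 7, 8] / [2] / [3] / [5];  Q = [1, 2, 3, 4] / [5] / [6] / [7]
  Insert 6 (step 8): P = [1, 4, 6, 8] / [2, 7] / [3] / [5];  Q = [1, 2, 3, 4] / [5, 8] / [6] / [7]
Final shape: (4, 2, 1, 1).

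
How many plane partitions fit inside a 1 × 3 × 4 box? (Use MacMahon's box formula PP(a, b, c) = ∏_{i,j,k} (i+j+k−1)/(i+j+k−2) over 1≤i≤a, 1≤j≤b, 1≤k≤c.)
PP(1, 3, 4) = 35

Evaluate the triple product over i = 1..1, j = 1..3, k = 1..4. The factors are (2/1) · (3/2) · (4/3) · (5/4) · (3/2) · (4/3) · (5/4) · (6/5) · … (12 factors total). The numerators and denominators telescope so the product is an integer; carrying out the multiplication exactly gives PP(1, 3, 4) = 35.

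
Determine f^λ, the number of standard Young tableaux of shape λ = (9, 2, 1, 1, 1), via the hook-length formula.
# SYT of shape (9, 2, 1, 1, 1) = 4928

Hook-length formula: f^λ = n! / Π hook(c), product over all cells c of the Young diagram. For λ = (9, 2, 1, 1, 1), n = 14 boxes. Hook lengths by row (left-to-right, top-to-bottom): [13, 9, 7, 6, 5, 4, 3, 2, 1]; [5, 1]; [3]; [2]; [1]. Product of hooks = 17690400. So f^λ = 14! / 17690400 = 87178291200 / 17690400 = 4928.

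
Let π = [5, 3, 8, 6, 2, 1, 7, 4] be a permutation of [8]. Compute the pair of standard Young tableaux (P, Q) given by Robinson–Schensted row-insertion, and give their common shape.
P = [1, 4, 7] / [2, 6] / [3, 8] / [5];  Q = [1, 3, 7] / [2, 4] / [5, 8] / [6];  common shape = (3, 2, 2, 1)

Row-insert the values π_1, π_2, … into P one at a time, bumping the leftmost entry strictly greater than the inserted value down to the next row. The recording tableau Q records, in position (i, j), the step at which that cell was added to P.
  Insert 5 (step 1): P = [5];  Q = [1]
  Insert 3 (step 2): P = [3] / [5];  Q = [1] / [2]
  Insert 8 (step 3): P = [3, 8] / [5];  Q = [1, 3] / [2]
  Insert 6 (step 4): P = [3, 6] / [5, 8];  Q = [1, 3] / [2, 4]
  Insert 2 (step 5): P = [2, 6] / [3, 8] / [5];  Q = [1, 3] / [2, 4] / [5]
  Insert 1 (step 6): P = [1, 6] / [2, 8] / [3] / [5];  Q = [1, 3] / [2, 4] / [5] / [6]
  Insert 7 (step 7): P = [1, 6, 7] / [2, 8] / [3] / [5];  Q = [1, 3, 7] / [2, 4] / [5] / [6]
  Insert 4 (step 8): P = [1, 4, 7] / [2, 6] / [3, 8] / [5];  Q = [1, 3, 7] / [2, 4] / [5, 8] / [6]
Final shape: (3, 2, 2, 1).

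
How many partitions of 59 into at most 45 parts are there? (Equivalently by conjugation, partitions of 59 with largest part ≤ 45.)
p(59, parts ≤ 45) = 831447

Use the recurrence p(n, m) = p(n, m−1) + p(n−m, m): either the largest part is < m (count p(n, m−1)) or the largest part is exactly m (remove one copy of m, count p(n−m, m)). With p(0, ·) = 1 this gives p(59, parts ≤ 45) = 831447. (By conjugating Young diagrams, this also counts partitions of 59 into at most 45 parts.)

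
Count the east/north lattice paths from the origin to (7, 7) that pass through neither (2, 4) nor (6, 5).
Number of paths = 1431

Inclusion–exclusion. Total paths: C(14, 7) = 3432. Through P₁: C(6, 2)·C(8, 5) = 840. Through P₂: C(11, 6)·C(3, 1) = 1386. Since P₁ is strictly southwest of P₂, a monotone path through both must visit P₁ then P₂; paths through both = C(6, 2)·C(5, 4)·C(3, 1) = 225. Avoid both = 3432 − 840 − 1386 + 225 = 1431.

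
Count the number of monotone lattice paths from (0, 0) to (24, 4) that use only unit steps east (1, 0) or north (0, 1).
Number of paths = 20475

A monotone lattice path from (0, 0) to (24, 4) consists of 24 east steps and 4 north steps in some order, so it is determined by which 24 of the 28 steps are east. The count is C(28, 24) = 20475.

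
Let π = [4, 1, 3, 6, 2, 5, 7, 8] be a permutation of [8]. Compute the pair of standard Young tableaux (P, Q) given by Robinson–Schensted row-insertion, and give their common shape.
P = [1, 2, 5, 7, 8] / [3, 6] / [4];  Q = [1, 3, 4, 7, 8] / [2, 6] / [5];  common shape = (5, 2, 1)

Row-insert the values π_1, π_2, … into P one at a time, bumping the leftmost entry strictly greater than the inserted value down to the next row. The recording tableau Q records, in position (i, j), the step at which that cell was added to P.
  Insert 4 (step 1): P = [4];  Q = [1]
  Insert 1 (step 2): P = [1] / [4];  Q = [1] / [2]
  Insert 3 (step 3): P = [1, 3] / [4];  Q = [1, 3] / [2]
  Insert 6 (step 4): P = [1, 3, 6] / [4];  Q = [1, 3, 4] / [2]
  Insert 2 (step 5): P = [1, 2, 6] / [3] / [4];  Q = [1, 3, 4] / [2] / [5]
  Insert 5 (step 6): P = [1, 2, 5] / [3, 6] / [4];  Q = [1, 3, 4] / [2, 6] / [5]
  Insert 7 (step 7): P = [1, 2, 5, 7] / [3, 6] / [4];  Q = [1, 3, 4, 7] / [2, 6] / [5]
  Insert 8 (step 8): P = [1, 2, 5, 7, 8] / [3, 6] / [4];  Q = [1, 3, 4, 7, 8] / [2, 6] / [5]
Final shape: (5, 2, 1).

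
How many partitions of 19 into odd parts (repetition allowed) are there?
p_odd(19) = 54

Enumerate partitions using only odd parts via the recurrence o(n, m) = o(n, m−2) + o(n−m, m) over odd m, starting from the largest odd part ≤ n. This gives p_odd(19) = 54. (Euler's theorem: equals the count of distinct-part partitions.)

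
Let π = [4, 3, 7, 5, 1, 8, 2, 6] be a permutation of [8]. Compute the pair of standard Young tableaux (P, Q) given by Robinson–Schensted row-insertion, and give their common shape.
P = [1, 2, 6] / [3, 5, 8] / [4, 7];  Q = [1, 3, 6] / [2, 4, 8] / [5, 7];  common shape = (3, 3, 2)

Row-insert the values π_1, π_2, … into P one at a time, bumping the leftmost entry strictly greater than the inserted value down to the next row. The recording tableau Q records, in position (i, j), the step at which that cell was added to P.
  Insert 4 (step 1): P = [4];  Q = [1]
  Insert 3 (step 2): P = [3] / [4];  Q = [1] / [2]
  Insert 7 (step 3): P = [3, 7] / [4];  Q = [1, 3] / [2]
  Insert 5 (step 4): P = [3, 5] / [4, 7];  Q = [1, 3] / [2, 4]
  Insert 1 (step 5): P = [1, 5] / [3, 7] / [4];  Q = [1, 3] / [2, 4] / [5]
  Insert 8 (step 6): P = [1, 5, 8] / [3, 7] / [4];  Q = [1, 3, 6] / [2, 4] / [5]
  Insert 2 (step 7): P = [1, 2, 8] / [3, 5] / [4, 7];  Q = [1, 3, 6] / [2, 4] / [5, 7]
  Insert 6 (step 8): P = [1, 2, 6] / [3, 5, 8] / [4, 7];  Q = [1, 3, 6] / [2, 4, 8] / [5, 7]
Final shape: (3, 3, 2).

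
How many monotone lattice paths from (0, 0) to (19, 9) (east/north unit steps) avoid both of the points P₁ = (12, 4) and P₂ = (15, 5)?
Number of paths = 4889780

Inclusion–exclusion. Total paths: C(28, 19) = 6906900. Through P₁: C(16, 12)·C(12, 7) = 1441440. Through P₂: C(20, 15)·C(8, 4) = 1085280. Since P₁ is strictly southwest of P₂, a monotone path through both must visit P₁ then P₂; paths through both = C(16, 12)·C(4, 3)·C(8, 4) = 509600. Avoid both = 6906900 − 1441440 − 1085280 + 509600 = 4889780.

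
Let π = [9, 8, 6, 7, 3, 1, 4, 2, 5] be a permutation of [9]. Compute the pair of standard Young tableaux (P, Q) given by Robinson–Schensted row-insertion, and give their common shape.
P = [1, 2, 5] / [3, 4] / [6, 7] / [8] / [9];  Q = [1, 4, 9] / [2, 7] / [3, 8] / [5] / [6];  common shape = (3, 2, 2, 1, 1)

Row-insert the values π_1, π_2, … into P one at a time, bumping the leftmost entry strictly greater than the inserted value down to the next row. The recording tableau Q records, in position (i, j), the step at which that cell was added to P.
  Insert 9 (step 1): P = [9];  Q = [1]
  Insert 8 (step 2): P = [8] / [9];  Q = [1] / [2]
  Insert 6 (step 3): P = [6] / [8] / [9];  Q = [1] / [2] / [3]
  Insert 7 (step 4): P = [6, 7] / [8] / [9];  Q = [1, 4] / [2] / [3]
  Insert 3 (step 5): P = [3, 7] / [6] / [8] / [9];  Q = [1, 4] / [2] / [3] / [5]
  Insert 1 (step 6): P = [1, 7] / [3] / [6] / [8] / [9];  Q = [1, 4] / [2] / [3] / [5] / [6]
  Insert 4 (step 7): P = [1, 4] / [3, 7] / [6] / [8] / [9];  Q = [1, 4] / [2, 7] / [3] / [5] / [6]
  Insert 2 (step 8): P = [1, 2] / [3, 4] / [6, 7] / [8] / [9];  Q = [1, 4] / [2, 7] / [3, 8] / [5] / [6]
  Insert 5 (step 9): P = [1, 2, 5] / [3, 4] / [6, 7] / [8] / [9];  Q = [1, 4, 9] / [2, 7] / [3, 8] / [5] / [6]
Final shape: (3, 2, 2, 1, 1).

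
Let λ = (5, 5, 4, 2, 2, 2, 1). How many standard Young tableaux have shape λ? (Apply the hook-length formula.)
# SYT of shape (5, 5, 4, 2, 2, 2, 1) = 388869390

Hook-length formula: f^λ = n! / Π hook(c), product over all cells c of the Young diagram. For λ = (5, 5, 4, 2, 2, 2, 1), n = 21 boxes. Hook lengths by row (left-to-right, top-to-bottom): [11, 9, 5, 4, 2]; [10, 8, 4, 3, 1]; [8, 6, 2, 1]; [5, 3]; [4, 2]; [3, 1]; [1]. Product of hooks = 131383296000. So f^λ = 21! / 131383296000 = 51090942171709440000 / 131383296000 = 388869390.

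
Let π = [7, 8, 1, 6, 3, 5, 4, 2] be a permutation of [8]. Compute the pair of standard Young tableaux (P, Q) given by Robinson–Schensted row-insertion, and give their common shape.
P = [1, 2, 4] / [3, 8] / [5] / [6] / [7];  Q = [1, 2, 6] / [3, 4] / [5] / [7] / [8];  common shape = (3, 2, 1, 1, 1)

Row-insert the values π_1, π_2, … into P one at a time, bumping the leftmost entry strictly greater than the inserted value down to the next row. The recording tableau Q records, in position (i, j), the step at which that cell was added to P.
  Insert 7 (step 1): P = [7];  Q = [1]
  Insert 8 (step 2): P = [7, 8];  Q = [1, 2]
  Insert 1 (step 3): P = [1, 8] / [7];  Q = [1, 2] / [3]
  Insert 6 (step 4): P = [1, 6] / [7, 8];  Q = [1, 2] / [3, 4]
  Insert 3 (step 5): P = [1, 3] / [6, 8] / [7];  Q = [1, 2] / [3, 4] / [5]
  Insert 5 (step 6): P = [1, 3, 5] / [6, 8] / [7];  Q = [1, 2, 6] / [3, 4] / [5]
  Insert 4 (step 7): P = [1, 3, 4] / [5, 8] / [6] / [7];  Q = [1, 2, 6] / [3, 4] / [5] / [7]
  Insert 2 (step 8): P = [1, 2, 4] / [3, 8] / [5] / [6] / [7];  Q = [1, 2, 6] / [3, 4] / [5] / [7] / [8]
Final shape: (3, 2, 1, 1, 1).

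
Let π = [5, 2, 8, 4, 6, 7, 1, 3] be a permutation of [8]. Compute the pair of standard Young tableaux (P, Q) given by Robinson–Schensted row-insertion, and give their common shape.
P = [1, 3, 6, 7] / [2, 4] / [5, 8];  Q = [1, 3, 5, 6] / [2, 4] / [7, 8];  common shape = (4, 2, 2)

Row-insert the values π_1, π_2, … into P one at a time, bumping the leftmost entry strictly greater than the inserted value down to the next row. The recording tableau Q records, in position (i, j), the step at which that cell was added to P.
  Insert 5 (step 1): P = [5];  Q = [1]
  Insert 2 (step 2): P = [2] / [5];  Q = [1] / [2]
  Insert 8 (step 3): P = [2, 8] / [5];  Q = [1, 3] / [2]
  Insert 4 (step 4): P = [2, 4] / [5, 8];  Q = [1, 3] / [2, 4]
  Insert 6 (step 5): P = [2, 4, 6] / [5, 8];  Q = [1, 3, 5] / [2, 4]
  Insert 7 (step 6): P = [2, 4, 6, 7] / [5, 8];  Q = [1, 3, 5, 6] / [2, 4]
  Insert 1 (step 7): P = [1, 4, 6, 7] / [2, 8] / [5];  Q = [1, 3, 5, 6] / [2, 4] / [7]
  Insert 3 (step 8): P = [1, 3, 6, 7] / [2, 4] / [5, 8];  Q = [1, 3, 5, 6] / [2, 4] / [7, 8]
Final shape: (4, 2, 2).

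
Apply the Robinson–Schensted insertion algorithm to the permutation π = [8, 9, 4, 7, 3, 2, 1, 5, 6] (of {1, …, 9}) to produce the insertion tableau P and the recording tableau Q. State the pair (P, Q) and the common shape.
P = [1, 5, 6] / [2, 7] / [3, 9] / [4] / [8];  Q = [1, 2, 9] / [3, 4] / [5, 8] / [6] / [7];  common shape = (3, 2, 2, 1, 1)

Row-insert the values π_1, π_2, … into P one at a time, bumping the leftmost entry strictly greater than the inserted value down to the next row. The recording tableau Q records, in position (i, j), the step at which that cell was added to P.
  Insert 8 (step 1): P = [8];  Q = [1]
  Insert 9 (step 2): P = [8, 9];  Q = [1, 2]
  Insert 4 (step 3): P = [4, 9] / [8];  Q = [1, 2] / [3]
  Insert 7 (step 4): P = [4, 7] / [8, 9];  Q = [1, 2] / [3, 4]
  Insert 3 (step 5): P = [3, 7] / [4, 9] / [8];  Q = [1, 2] / [3, 4] / [5]
  Insert 2 (step 6): P = [2, 7] / [3, 9] / [4] / [8];  Q = [1, 2] / [3, 4] / [5] / [6]
  Insert 1 (step 7): P = [1, 7] / [2, 9] / [3] / [4] / [8];  Q = [1, 2] / [3, 4] / [5] / [6] / [7]
  Insert 5 (step 8): P = [1, 5] / [2, 7] / [3, 9] / [4] / [8];  Q = [1, 2] / [3, 4] / [5, 8] / [6] / [7]
  Insert 6 (step 9): P = [1, 5, 6] / [2, 7] / [3, 9] / [4] / [8];  Q = [1, 2, 9] / [3, 4] / [5, 8] / [6] / [7]
Final shape: (3, 2, 2, 1, 1).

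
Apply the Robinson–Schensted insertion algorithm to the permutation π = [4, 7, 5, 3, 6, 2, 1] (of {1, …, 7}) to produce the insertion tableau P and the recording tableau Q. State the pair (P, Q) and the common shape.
P = [1, 5, 6] / [2] / [3] / [4] / [7];  Q = [1, 2, 5] / [3] / [4] / [6] / [7];  common shape = (3, 1, 1, 1, 1)

Row-insert the values π_1, π_2, … into P one at a time, bumping the leftmost entry strictly greater than the inserted value down to the next row. The recording tableau Q records, in position (i, j), the step at which that cell was added to P.
  Insert 4 (step 1): P = [4];  Q = [1]
  Insert 7 (step 2): P = [4, 7];  Q = [1, 2]
  Insert 5 (step 3): P = [4, 5] / [7];  Q = [1, 2] / [3]
  Insert 3 (step 4): P = [3, 5] / [4] / [7];  Q = [1, 2] / [3] / [4]
  Insert 6 (step 5): P = [3, 5, 6] / [4] / [7];  Q = [1, 2, 5] / [3] / [4]
  Insert 2 (step 6): P = [2, 5, 6] / [3] / [4] / [7];  Q = [1, 2, 5] / [3] / [4] / [6]
  Insert 1 (step 7): P = [1, 5, 6] / [2] / [3] / [4] / [7];  Q = [1, 2, 5] / [3] / [4] / [6] / [7]
Final shape: (3, 1, 1, 1, 1).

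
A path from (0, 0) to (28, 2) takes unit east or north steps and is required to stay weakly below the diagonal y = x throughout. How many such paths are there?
Number of paths = 405

By the reflection principle (André's argument), the number of monotone paths to (28, 2) with n ≤ m that never go above y = x is C(30, 28) − C(30, 29) = 435 − 30 = 405.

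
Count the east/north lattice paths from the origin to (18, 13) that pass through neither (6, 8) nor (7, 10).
Number of paths = 183870715

Inclusion–exclusion. Total paths: C(31, 18) = 206253075. Through P₁: C(14, 6)·C(17, 12) = 18582564. Through P₂: C(17, 7)·C(14, 11) = 7079072. Since P₁ is strictly southwest of P₂, a monotone path through both must visit P₁ then P₂; paths through both = C(14, 6)·C(3, 1)·C(14, 11) = 3279276. Avoid both = 206253075 − 18582564 − 7079072 + 3279276 = 183870715.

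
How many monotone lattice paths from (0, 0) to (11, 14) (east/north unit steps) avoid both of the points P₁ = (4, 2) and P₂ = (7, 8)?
Number of paths = 2614830

Inclusion–exclusion. Total paths: C(25, 11) = 4457400. Through P₁: C(6, 4)·C(19, 7) = 755820. Through P₂: C(15, 7)·C(10, 4) = 1351350. Since P₁ is strictly southwest of P₂, a monotone path through both must visit P₁ then P₂; paths through both = C(6, 4)·C(9, 3)·C(10, 4) = 264600. Avoid both = 4457400 − 755820 − 1351350 + 264600 = 2614830.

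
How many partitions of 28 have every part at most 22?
p(28, parts ≤ 22) = 3699

Use the recurrence p(n, m) = p(n, m−1) + p(n−m, m): either the largest part is < m (count p(n, m−1)) or the largest part is exactly m (remove one copy of m, count p(n−m, m)). With p(0, ·) = 1 this gives p(28, parts ≤ 22) = 3699. (By conjugating Young diagrams, this also counts partitions of 28 into at most 22 parts.)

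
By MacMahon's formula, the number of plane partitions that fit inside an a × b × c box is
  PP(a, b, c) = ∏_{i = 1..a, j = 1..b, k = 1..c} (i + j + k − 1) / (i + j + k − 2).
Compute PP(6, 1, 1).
PP(6, 1, 1) = 7

Evaluate the triple product over i = 1..6, j = 1..1, k = 1..1. The factors are (2/1) · (3/2) · (4/3) · (5/4) · (6/5) · (7/6). The numerators and denominators telescope so the product is an integer; carrying out the multiplication exactly gives PP(6, 1, 1) = 7.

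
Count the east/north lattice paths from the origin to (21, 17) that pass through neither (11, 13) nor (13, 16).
Number of paths = 25896380961

Inclusion–exclusion. Total paths: C(38, 21) = 28781143380. Through P₁: C(24, 11)·C(14, 10) = 2498640144. Through P₂: C(29, 13)·C(9, 8) = 610775235. Since P₁ is strictly southwest of P₂, a monotone path through both must visit P₁ then P₂; paths through both = C(24, 11)·C(5, 2)·C(9, 8) = 224652960. Avoid both = 28781143380 − 2498640144 − 610775235 + 224652960 = 25896380961.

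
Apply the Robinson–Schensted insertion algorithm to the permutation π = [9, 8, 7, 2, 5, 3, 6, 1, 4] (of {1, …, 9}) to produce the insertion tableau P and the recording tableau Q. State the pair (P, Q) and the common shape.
P = [1, 3, 4] / [2, 6] / [5] / [7] / [8] / [9];  Q = [1, 5, 7] / [2, 9] / [3] / [4] / [6] / [8];  common shape = (3, 2, 1, 1, 1, 1)

Row-insert the values π_1, π_2, … into P one at a time, bumping the leftmost entry strictly greater than the inserted value down to the next row. The recording tableau Q records, in position (i, j), the step at which that cell was added to P.
  Insert 9 (step 1): P = [9];  Q = [1]
  Insert 8 (step 2): P = [8] / [9];  Q = [1] / [2]
  Insert 7 (step 3): P = [7] / [8] / [9];  Q = [1] / [2] / [3]
  Insert 2 (step 4): P = [2] / [7] / [8] / [9];  Q = [1] / [2] / [3] / [4]
  Insert 5 (step 5): P = [2, 5] / [7] / [8] / [9];  Q = [1, 5] / [2] / [3] / [4]
  Insert 3 (step 6): P = [2, 3] / [5] / [7] / [8] / [9];  Q = [1, 5] / [2] / [3] / [4] / [6]
  Insert 6 (step 7): P = [2, 3, 6] / [5] / [7] / [8] / [9];  Q = [1, 5, 7] / [2] / [3] / [4] / [6]
  Insert 1 (step 8): P = [1, 3, 6] / [2] / [5] / [7] / [8] / [9];  Q = [1, 5, 7] / [2] / [3] / [4] / [6] / [8]
  Insert 4 (step 9): P = [1, 3, 4] / [2, 6] / [5] / [7] / [8] / [9];  Q = [1, 5, 7] / [2, 9] / [3] / [4] / [6] / [8]
Final shape: (3, 2, 1, 1, 1, 1).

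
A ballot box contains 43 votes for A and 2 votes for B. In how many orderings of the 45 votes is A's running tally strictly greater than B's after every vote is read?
Strict-lead orderings = 902

Total orderings of the 45 votes with 43 for A: C(45, 43) = 990. By the Bertrand ballot formula (Cycle Lemma / reflection principle), the number of orderings in which A is strictly ahead of B throughout is (p − q)/(p + q) · C(p + q, p) = (43 − 2)/(43 + 2) · 990 = 902.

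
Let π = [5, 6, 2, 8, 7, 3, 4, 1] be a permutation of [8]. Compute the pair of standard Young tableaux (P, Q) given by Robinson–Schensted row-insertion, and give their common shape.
P = [1, 3, 4] / [2, 6, 7] / [5] / [8];  Q = [1, 2, 4] / [3, 5, 7] / [6] / [8];  common shape = (3, 3, 1, 1)

Row-insert the values π_1, π_2, … into P one at a time, bumping the leftmost entry strictly greater than the inserted value down to the next row. The recording tableau Q records, in position (i, j), the step at which that cell was added to P.
  Insert 5 (step 1): P = [5];  Q = [1]
  Insert 6 (step 2): P = [5, 6];  Q = [1, 2]
  Insert 2 (step 3): P = [2, 6] / [5];  Q = [1, 2] / [3]
  Insert 8 (step 4): P = [2, 6, 8] / [5];  Q = [1, 2, 4] / [3]
  Insert 7 (step 5): P = [2, 6, 7] / [5, 8];  Q = [1, 2, 4] / [3, 5]
  Insert 3 (step 6): P = [2, 3, 7] / [5, 6] / [8];  Q = [1, 2, 4] / [3, 5] / [6]
  Insert 4 (step 7): P = [2, 3, 4] / [5, 6, 7] / [8];  Q = [1, 2, 4] / [3, 5, 7] / [6]
  Insert 1 (step 8): P = [1, 3, 4] / [2, 6, 7] / [5] / [8];  Q = [1, 2, 4] / [3, 5, 7] / [6] / [8]
Final shape: (3, 3, 1, 1).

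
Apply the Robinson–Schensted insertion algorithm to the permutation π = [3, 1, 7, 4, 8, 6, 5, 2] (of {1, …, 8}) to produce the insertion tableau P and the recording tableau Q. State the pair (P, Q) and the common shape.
P = [1, 2, 5] / [3, 4, 8] / [6] / [7];  Q = [1, 3, 5] / [2, 4, 6] / [7] / [8];  common shape = (3, 3, 1, 1)

Row-insert the values π_1, π_2, … into P one at a time, bumping the leftmost entry strictly greater than the inserted value down to the next row. The recording tableau Q records, in position (i, j), the step at which that cell was added to P.
  Insert 3 (step 1): P = [3];  Q = [1]
  Insert 1 (step 2): P = [1] / [3];  Q = [1] / [2]
  Insert 7 (step 3): P = [1, 7] / [3];  Q = [1, 3] / [2]
  Insert 4 (step 4): P = [1, 4] / [3, 7];  Q = [1, 3] / [2, 4]
  Insert 8 (step 5): P = [1, 4, 8] / [3, 7];  Q = [1, 3, 5] / [2, 4]
  Insert 6 (step 6): P = [1, 4, 6] / [3, 7, 8];  Q = [1, 3, 5] / [2, 4, 6]
  Insert 5 (step 7): P = [1, 4, 5] / [3, 6, 8] / [7];  Q = [1, 3, 5] / [2, 4, 6] / [7]
  Insert 2 (step 8): P = [1, 2, 5] / [3, 4, 8] / [6] / [7];  Q = [1, 3, 5] / [2, 4, 6] / [7] / [8]
Final shape: (3, 3, 1, 1).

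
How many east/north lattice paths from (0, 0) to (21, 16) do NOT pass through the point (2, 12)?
Number of paths = 12874968865

Total paths from (0, 0) to (21, 16): C(37, 21) = 12875774670. Paths through (2, 12): (paths (0, 0) → (2, 12)) × (paths (2, 12) → (21, 16)) = C(14, 2) · C(23, 19) = 91 · 8855 = 805805. Avoidance count = 12875774670 − 805805 = 12874968865.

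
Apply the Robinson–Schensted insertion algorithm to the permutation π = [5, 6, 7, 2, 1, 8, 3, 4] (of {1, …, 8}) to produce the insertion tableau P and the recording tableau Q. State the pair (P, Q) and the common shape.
P = [1, 3, 4, 8] / [2, 6, 7] / [5];  Q = [1, 2, 3, 6] / [4, 7, 8] / [5];  common shape = (4, 3, 1)

Row-insert the values π_1, π_2, … into P one at a time, bumping the leftmost entry strictly greater than the inserted value down to the next row. The recording tableau Q records, in position (i, j), the step at which that cell was added to P.
  Insert 5 (step 1): P = [5];  Q = [1]
  Insert 6 (step 2): P = [5, 6];  Q = [1, 2]
  Insert 7 (step 3): P = [5, 6, 7];  Q = [1, 2, 3]
  Insert 2 (step 4): P = [2, 6, 7] / [5];  Q = [1, 2, 3] / [4]
  Insert 1 (step 5): P = [1, 6, 7] / [2] / [5];  Q = [1, 2, 3] / [4] / [5]
  Insert 8 (step 6): P = [1, 6, 7, 8] / [2] / [5];  Q = [1, 2, 3, 6] / [4] / [5]
  Insert 3 (step 7): P = [1, 3, 7, 8] / [2, 6] / [5];  Q = [1, 2, 3, 6] / [4, 7] / [5]
  Insert 4 (step 8): P = [1, 3, 4, 8] / [2, 6, 7] / [5];  Q = [1, 2, 3, 6] / [4, 7, 8] / [5]
Final shape: (4, 3, 1).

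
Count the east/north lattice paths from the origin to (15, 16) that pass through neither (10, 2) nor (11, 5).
Number of paths = 294170787

Inclusion–exclusion. Total paths: C(31, 15) = 300540195. Through P₁: C(12, 10)·C(19, 5) = 767448. Through P₂: C(16, 11)·C(15, 4) = 5962320. Since P₁ is strictly southwest of P₂, a monotone path through both must visit P₁ then P₂; paths through both = C(12, 10)·C(4, 1)·C(15, 4) = 360360. Avoid both = 300540195 − 767448 − 5962320 + 360360 = 294170787.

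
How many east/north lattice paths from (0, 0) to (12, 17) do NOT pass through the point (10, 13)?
Number of paths = 34734945

Total paths from (0, 0) to (12, 17): C(29, 12) = 51895935. Paths through (10, 13): (paths (0, 0) → (10, 13)) × (paths (10, 13) → (12, 17)) = C(23, 10) · C(6, 2) = 1144066 · 15 = 17160990. Avoidance count = 51895935 − 17160990 = 34734945.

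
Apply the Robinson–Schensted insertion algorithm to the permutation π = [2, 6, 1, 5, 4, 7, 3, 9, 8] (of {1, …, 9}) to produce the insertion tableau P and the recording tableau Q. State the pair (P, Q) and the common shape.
P = [1, 3, 7, 8] / [2, 4, 9] / [5] / [6];  Q = [1, 2, 6, 8] / [3, 4, 9] / [5] / [7];  common shape = (4, 3, 1, 1)

Row-insert the values π_1, π_2, … into P one at a time, bumping the leftmost entry strictly greater than the inserted value down to the next row. The recording tableau Q records, in position (i, j), the step at which that cell was added to P.
  Insert 2 (step 1): P = [2];  Q = [1]
  Insert 6 (step 2): P = [2, 6];  Q = [1, 2]
  Insert 1 (step 3): P = [1, 6] / [2];  Q = [1, 2] / [3]
  Insert 5 (step 4): P = [1, 5] / [2, 6];  Q = [1, 2] / [3, 4]
  Insert 4 (step 5): P = [1, 4] / [2, 5] / [6];  Q = [1, 2] / [3, 4] / [5]
  Insert 7 (step 6): P = [1, 4, 7] / [2, 5] / [6];  Q = [1, 2, 6] / [3, 4] / [5]
  Insert 3 (step 7): P = [1, 3, 7] / [2, 4] / [5] / [6];  Q = [1, 2, 6] / [3, 4] / [5] / [7]
  Insert 9 (step 8): P = [1, 3, 7, 9] / [2, 4] / [5] / [6];  Q = [1, 2, 6, 8] / [3, 4] / [5] / [7]
  Insert 8 (step 9): P = [1, 3, 7, 8] / [2, 4, 9] / [5] / [6];  Q = [1, 2, 6, 8] / [3, 4, 9] / [5] / [7]
Final shape: (4, 3, 1, 1).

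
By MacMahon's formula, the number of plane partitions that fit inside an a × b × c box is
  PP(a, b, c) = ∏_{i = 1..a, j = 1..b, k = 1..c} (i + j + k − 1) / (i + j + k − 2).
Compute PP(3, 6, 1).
PP(3, 6, 1) = 84

Evaluate the triple product over i = 1..3, j = 1..6, k = 1..1. The factors are (2/1) · (3/2) · (4/3) · (5/4) · (6/5) · (7/6) · (3/2) · (4/3) · … (18 factors total). The numerators and denominators telescope so the product is an integer; carrying out the multiplication exactly gives PP(3, 6, 1) = 84.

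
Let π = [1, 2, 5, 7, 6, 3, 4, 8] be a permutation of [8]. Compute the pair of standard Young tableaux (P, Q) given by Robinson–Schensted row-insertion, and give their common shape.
P = [1, 2, 3, 4, 8] / [5, 6] / [7];  Q = [1, 2, 3, 4, 8] / [5, 7] / [6];  common shape = (5, 2, 1)

Row-insert the values π_1, π_2, … into P one at a time, bumping the leftmost entry strictly greater than the inserted value down to the next row. The recording tableau Q records, in position (i, j), the step at which that cell was added to P.
  Insert 1 (step 1): P = [1];  Q = [1]
  Insert 2 (step 2): P = [1, 2];  Q = [1, 2]
  Insert 5 (step 3): P = [1, 2, 5];  Q = [1, 2, 3]
  Insert 7 (step 4): P = [1, 2, 5, 7];  Q = [1, 2, 3, 4]
  Insert 6 (step 5): P = [1, 2, 5, 6] / [7];  Q = [1, 2, 3, 4] / [5]
  Insert 3 (step 6): P = [1, 2, 3, 6] / [5] / [7];  Q = [1, 2, 3, 4] / [5] / [6]
  Insert 4 (step 7): P = [1, 2, 3, 4] / [5, 6] / [7];  Q = [1, 2, 3, 4] / [5, 7] / [6]
  Insert 8 (step 8): P = [1, 2, 3, 4, 8] / [5, 6] / [7];  Q = [1, 2, 3, 4, 8] / [5, 7] / [6]
Final shape: (5, 2, 1).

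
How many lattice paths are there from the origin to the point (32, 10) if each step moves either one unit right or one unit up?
Number of paths = 1471442973

A monotone lattice path from (0, 0) to (32, 10) consists of 32 east steps and 10 north steps in some order, so it is determined by which 32 of the 42 steps are east. The count is C(42, 32) = 1471442973.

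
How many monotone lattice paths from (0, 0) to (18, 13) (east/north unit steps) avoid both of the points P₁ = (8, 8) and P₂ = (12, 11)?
Number of paths = 142358881

Inclusion–exclusion. Total paths: C(31, 18) = 206253075. Through P₁: C(16, 8)·C(15, 10) = 38648610. Through P₂: C(23, 12)·C(8, 6) = 37858184. Since P₁ is strictly southwest of P₂, a monotone path through both must visit P₁ then P₂; paths through both = C(16, 8)·C(7, 4)·C(8, 6) = 12612600. Avoid both = 206253075 − 38648610 − 37858184 + 12612600 = 142358881.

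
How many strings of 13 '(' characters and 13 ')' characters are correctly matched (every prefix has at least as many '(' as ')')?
C_13 = 742900

These balanced parentheses are counted by the Catalan number C_n = (1/(n + 1)) · C(2n, n). For n = 13: C_13 = (1/14) · C(26, 13) = 10400600/14 = 742900.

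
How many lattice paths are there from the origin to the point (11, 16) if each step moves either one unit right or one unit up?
Number of paths = 13037895

A monotone lattice path from (0, 0) to (11, 16) consists of 11 east steps and 16 north steps in some order, so it is determined by which 11 of the 27 steps are east. The count is C(27, 11) = 13037895.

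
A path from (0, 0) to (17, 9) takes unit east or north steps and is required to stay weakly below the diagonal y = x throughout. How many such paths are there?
Number of paths = 1562275

By the reflection principle (André's argument), the number of monotone paths to (17, 9) with n ≤ m that never go above y = x is C(26, 17) − C(26, 18) = 3124550 − 1562275 = 1562275.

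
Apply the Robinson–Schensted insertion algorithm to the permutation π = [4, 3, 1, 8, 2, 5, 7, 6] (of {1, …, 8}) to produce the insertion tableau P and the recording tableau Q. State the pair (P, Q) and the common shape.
P = [1, 2, 5, 6] / [3, 7] / [4, 8];  Q = [1, 4, 6, 7] / [2, 5] / [3, 8];  common shape = (4, 2, 2)

Row-insert the values π_1, π_2, … into P one at a time, bumping the leftmost entry strictly greater than the inserted value down to the next row. The recording tableau Q records, in position (i, j), the step at which that cell was added to P.
  Insert 4 (step 1): P = [4];  Q = [1]
  Insert 3 (step 2): P = [3] / [4];  Q = [1] / [2]
  Insert 1 (step 3): P = [1] / [3] / [4];  Q = [1] / [2] / [3]
  Insert 8 (step 4): P = [1, 8] / [3] / [4];  Q = [1, 4] / [2] / [3]
  Insert 2 (step 5): P = [1, 2] / [3, 8] / [4];  Q = [1, 4] / [2, 5] / [3]
  Insert 5 (step 6): P = [1, 2, 5] / [3, 8] / [4];  Q = [1, 4, 6] / [2, 5] / [3]
  Insert 7 (step 7): P = [1, 2, 5, 7] / [3, 8] / [4];  Q = [1, 4, 6, 7] / [2, 5] / [3]
  Insert 6 (step 8): P = [1, 2, 5, 6] / [3, 7] / [4, 8];  Q = [1, 4, 6, 7] / [2, 5] / [3, 8]
Final shape: (4, 2, 2).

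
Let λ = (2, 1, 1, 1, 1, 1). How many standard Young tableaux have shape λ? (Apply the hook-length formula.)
# SYT of shape (2, 1, 1, 1, 1, 1) = 6

Hook-length formula: f^λ = n! / Π hook(c), product over all cells c of the Young diagram. For λ = (2, 1, 1, 1, 1, 1), n = 7 boxes. Hook lengths by row (left-to-right, top-to-bottom): [7, 1]; [5]; [4]; [3]; [2]; [1]. Product of hooks = 840. So f^λ = 7! / 840 = 5040 / 840 = 6.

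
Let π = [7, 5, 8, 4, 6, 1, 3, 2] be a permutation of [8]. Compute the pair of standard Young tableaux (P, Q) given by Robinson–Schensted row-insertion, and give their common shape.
P = [1, 2] / [3, 6] / [4, 8] / [5] / [7];  Q = [1, 3] / [2, 5] / [4, 7] / [6] / [8];  common shape = (2, 2, 2, 1, 1)

Row-insert the values π_1, π_2, … into P one at a time, bumping the leftmost entry strictly greater than the inserted value down to the next row. The recording tableau Q records, in position (i, j), the step at which that cell was added to P.
  Insert 7 (step 1): P = [7];  Q = [1]
  Insert 5 (step 2): P = [5] / [7];  Q = [1] / [2]
  Insert 8 (step 3): P = [5, 8] / [7];  Q = [1, 3] / [2]
  Insert 4 (step 4): P = [4, 8] / [5] / [7];  Q = [1, 3] / [2] / [4]
  Insert 6 (step 5): P = [4, 6] / [5, 8] / [7];  Q = [1, 3] / [2, 5] / [4]
  Insert 1 (step 6): P = [1, 6] / [4, 8] / [5] / [7];  Q = [1, 3] / [2, 5] / [4] / [6]
  Insert 3 (step 7): P = [1, 3] / [4, 6] / [5, 8] / [7];  Q = [1, 3] / [2, 5] / [4, 7] / [6]
  Insert 2 (step 8): P = [1, 2] / [3, 6] / [4, 8] / [5] / [7];  Q = [1, 3] / [2, 5] / [4, 7] / [6] / [8]
Final shape: (2, 2, 2, 1, 1).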